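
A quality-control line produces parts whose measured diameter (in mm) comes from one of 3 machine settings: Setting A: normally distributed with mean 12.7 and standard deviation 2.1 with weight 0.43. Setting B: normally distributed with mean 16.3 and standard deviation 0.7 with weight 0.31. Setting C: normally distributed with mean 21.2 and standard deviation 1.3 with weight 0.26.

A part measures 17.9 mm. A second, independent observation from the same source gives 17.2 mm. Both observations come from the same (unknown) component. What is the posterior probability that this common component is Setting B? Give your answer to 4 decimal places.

0.9754

Apply Bayes' rule: the posterior for each component is proportional to its prior times its likelihood at x.
Since both observations come from the same component, the likelihood for component k is f_k(x₁)·f_k(x₂).
  L_A = [(1/(2.1·√(2π)))·exp(−(17.9−12.7)²/(2·2.1²)) = 0.189973·exp(-3.06576) = 0.00885622] × [0.0191243] = 0.000169369
  L_B = [(1/(0.7·√(2π)))·exp(−(17.9−16.3)²/(2·0.7²)) = 0.569918·exp(-2.61224) = 0.0418147] × [0.249376] = 0.0104276
  L_C = [(1/(1.3·√(2π)))·exp(−(17.9−21.2)²/(2·1.3²)) = 0.306879·exp(-3.22189) = 0.0122382] × [0.00269858] = 3.30256e-05
Multiply by the mixture weights:
  P(Z=A)·L_A = 0.43 × 0.000169369 = 7.28287e-05
  P(Z=B)·L_B = 0.31 × 0.0104276 = 0.00323254
  P(Z=C)·L_C = 0.26 × 3.30256e-05 = 8.58666e-06
Denominator: 7.28287e-05 + 0.00323254 + 8.58666e-06 = 0.00331396
P(Setting B | x) = 0.00323254 / 0.00331396 ≈ 0.9754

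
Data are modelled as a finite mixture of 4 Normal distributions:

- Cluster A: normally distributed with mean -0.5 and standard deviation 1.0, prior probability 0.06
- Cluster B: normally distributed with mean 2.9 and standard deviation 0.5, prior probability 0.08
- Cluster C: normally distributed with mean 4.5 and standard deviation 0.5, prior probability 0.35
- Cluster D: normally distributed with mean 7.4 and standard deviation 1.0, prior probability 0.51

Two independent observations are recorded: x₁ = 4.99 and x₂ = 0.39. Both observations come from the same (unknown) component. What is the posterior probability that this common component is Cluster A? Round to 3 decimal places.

Apply Bayes' rule: the posterior for each component is proportional to its prior times its likelihood at x.
Since both observations come from the same component, the likelihood for component k is f_k(x₁)·f_k(x₂).
  p_A = [(1/(1.0·√(2π)))·exp(−(4.99−-0.5)²/(2·1.0²)) = 0.398942·exp(-15.07005) = 1.13781e-07] × [0.268477] = 3.05477e-08
  p_B = [(1/(0.5·√(2π)))·exp(−(4.99−2.9)²/(2·0.5²)) = 0.797885·exp(-8.73620) = 0.000128191] × [2.68994e-06] = 3.44825e-10
  p_C = [(1/(0.5·√(2π)))·exp(−(4.99−4.5)²/(2·0.5²)) = 0.797885·exp(-0.48020) = 0.493619] × [1.69687e-15] = 8.37607e-16
  p_D = [(1/(1.0·√(2π)))·exp(−(4.99−7.4)²/(2·1.0²)) = 0.398942·exp(-2.90405) = 0.0218624] × [8.51673e-12] = 1.86196e-13
Weight by the priors:
  P(Z=A)·p_A = 0.06 × 3.05477e-08 = 1.83286e-09
  P(Z=B)·p_B = 0.08 × 3.44825e-10 = 2.7586e-11
  P(Z=C)·p_C = 0.35 × 8.37607e-16 = 2.93162e-16
  P(Z=D)·p_D = 0.51 × 1.86196e-13 = 9.49599e-14
Evidence: 1.83286e-09 + 2.7586e-11 + 2.93162e-16 + 9.49599e-14 = 1.86054e-09
P(Cluster A | x₁, x₂) = 1.83286e-09 / 1.86054e-09 ≈ 0.985

0.985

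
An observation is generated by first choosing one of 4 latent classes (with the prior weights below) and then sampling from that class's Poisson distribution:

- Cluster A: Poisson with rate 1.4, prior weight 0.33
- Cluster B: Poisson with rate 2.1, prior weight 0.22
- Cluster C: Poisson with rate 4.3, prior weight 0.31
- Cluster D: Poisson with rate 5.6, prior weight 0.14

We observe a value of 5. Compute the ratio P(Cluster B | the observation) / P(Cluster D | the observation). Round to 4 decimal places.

Only the two components matter; the odds are (π_i f_i(x)) / (π_j f_j(x)).
Evaluate each component's likelihood at the observed value:
  p_A = e^(−1.4)·1.4^5/5! = 0.0110521
  p_B = e^(−2.1)·2.1^5/5! = 0.041677
  p_C = e^(−4.3)·4.3^5/5! = 0.166224
  p_D = e^(−5.6)·5.6^5/5! = 0.169711
Posterior odds = (π_B·p_B) / (π_D·p_D) = (0.22·0.041677) / (0.14·0.169711) = 0.00916895 / 0.0237595 ≈ 0.3859

0.3859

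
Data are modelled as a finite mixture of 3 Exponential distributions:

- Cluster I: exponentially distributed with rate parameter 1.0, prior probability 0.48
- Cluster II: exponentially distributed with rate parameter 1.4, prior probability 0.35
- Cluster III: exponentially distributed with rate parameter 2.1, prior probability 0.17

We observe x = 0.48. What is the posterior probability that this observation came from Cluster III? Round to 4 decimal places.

0.1923

Apply Bayes' rule: the posterior for each component is proportional to its prior times its likelihood at x.
Component likelihoods at x = 0.48:
  p_I = 1.0·e^(−1.0·0.48) = 1.0·e^(−0.4800) = 0.618783
  p_II = 1.4·e^(−1.4·0.48) = 1.4·e^(−0.6720) = 0.714961
  p_III = 2.1·e^(−2.1·0.48) = 2.1·e^(−1.0080) = 0.766391
Unnormalised posteriors:
  P(Z=I)·p_I = 0.48 × 0.618783 = 0.297016
  P(Z=II)·p_II = 0.35 × 0.714961 = 0.250236
  P(Z=III)·p_III = 0.17 × 0.766391 = 0.130286
Evidence: 0.297016 + 0.250236 + 0.130286 = 0.677539
So the posterior for Cluster III is 0.130286 / 0.677539 ≈ 0.1923.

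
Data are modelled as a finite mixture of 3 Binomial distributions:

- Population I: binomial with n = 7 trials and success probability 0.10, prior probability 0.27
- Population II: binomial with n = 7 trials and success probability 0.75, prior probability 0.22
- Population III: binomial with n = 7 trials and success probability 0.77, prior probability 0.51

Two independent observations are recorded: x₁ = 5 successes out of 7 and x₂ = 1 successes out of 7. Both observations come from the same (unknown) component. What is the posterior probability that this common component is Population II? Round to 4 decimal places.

By Bayes' theorem, P(k | x) = π_k f_k(x) / Σ_j π_j f_j(x).
Since both observations come from the same component, the likelihood for component k is f_k(x₁)·f_k(x₂).
  f_I = [C(7,5)·0.10^5·0.90^2 = 21·1e-05·0.81 = 0.0001701] × [0.372009] = 6.32787e-05
  f_II = [C(7,5)·0.75^5·0.25^2 = 21·0.237305·0.0625 = 0.311462] × [0.00128174] = 0.000399213
  f_III = [C(7,5)·0.77^5·0.23^2 = 21·0.270678·0.0529 = 0.300697] × [0.000797913] = 0.00023993
Multiply by the mixture weights:
  π_I·f_I = 0.27 × 6.32787e-05 = 1.70852e-05
  π_II·f_II = 0.22 × 0.000399213 = 8.78269e-05
  π_III·f_III = 0.51 × 0.00023993 = 0.000122364
Normaliser: 1.70852e-05 + 8.78269e-05 + 0.000122364 = 0.000227276
P(Population II | x₁,x₂) = 8.78269e-05 / 0.000227276 ≈ 0.3864

0.3864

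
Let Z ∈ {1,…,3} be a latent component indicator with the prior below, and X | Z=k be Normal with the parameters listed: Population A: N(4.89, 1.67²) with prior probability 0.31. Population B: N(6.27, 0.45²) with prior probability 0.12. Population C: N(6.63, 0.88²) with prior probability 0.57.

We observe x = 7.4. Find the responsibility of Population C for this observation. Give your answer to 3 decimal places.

0.861

Apply Bayes' rule: the posterior for each component is proportional to its prior times its likelihood at x.
Evaluate each component's likelihood at the observed value:
  L_A = 0.0772076
  L_B = 0.0378823
  L_C = 0.309153
Weight by the priors:
  P(Z=A)·L_A = 0.31 × 0.0772076 = 0.0239343
  P(Z=B)·L_B = 0.12 × 0.0378823 = 0.00454588
  P(Z=C)·L_C = 0.57 × 0.309153 = 0.176217
Marginal: 0.0239343 + 0.00454588 + 0.176217 = 0.204698
P(Population C | data) = 0.176217 / 0.204698 ≈ 0.861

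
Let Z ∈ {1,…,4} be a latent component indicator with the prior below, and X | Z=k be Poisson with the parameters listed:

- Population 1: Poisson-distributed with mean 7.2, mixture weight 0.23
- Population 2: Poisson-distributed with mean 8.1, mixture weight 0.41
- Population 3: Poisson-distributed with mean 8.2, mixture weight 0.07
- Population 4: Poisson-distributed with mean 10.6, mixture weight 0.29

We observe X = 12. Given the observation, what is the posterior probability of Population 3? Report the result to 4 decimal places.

0.0601

P(component k | x) = π_k·f_k(x) / marginal(x), where marginal(x) = Σ_j π_j·f_j(x).
Evaluate each component's likelihood at the observed value:
  f_1 = 0.0302505
  f_2 = 0.0505473
  f_3 = 0.0529925
  f_4 = 0.104668
Unnormalised posteriors:
  π_1·f_1 = 0.23 × 0.0302505 = 0.00695762
  π_2·f_2 = 0.41 × 0.0505473 = 0.0207244
  π_3·f_3 = 0.07 × 0.0529925 = 0.00370948
  π_4·f_4 = 0.29 × 0.104668 = 0.0303536
Denominator: 0.00695762 + 0.0207244 + 0.00370948 + 0.0303536 = 0.0617451
So the posterior for Population 3 is 0.00370948 / 0.0617451 ≈ 0.0601.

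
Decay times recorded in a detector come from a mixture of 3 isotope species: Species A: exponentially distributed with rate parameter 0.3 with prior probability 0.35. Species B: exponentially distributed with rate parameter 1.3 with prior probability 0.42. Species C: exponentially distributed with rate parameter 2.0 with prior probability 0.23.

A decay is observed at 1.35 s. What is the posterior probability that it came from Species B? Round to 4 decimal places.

P(component k | x) = w_k·f_k(x) / marginal(x), where marginal(x) = Σ_j w_j·f_j(x).
Exponential densities:
  L_A = 0.3·e^(−0.3·1.35) = 0.3·e^(−0.4050) = 0.200093
  L_B = 1.3·e^(−1.3·1.35) = 1.3·e^(−1.7550) = 0.224779
  L_C = 2.0·e^(−2.0·1.35) = 2.0·e^(−2.7000) = 0.134411
Unnormalised posteriors:
  w_A·L_A = 0.35 × 0.200093 = 0.0700326
  w_B·L_B = 0.42 × 0.224779 = 0.0944074
  w_C·L_C = 0.23 × 0.134411 = 0.0309145
Denominator: 0.0700326 + 0.0944074 + 0.0309145 = 0.195354
P(Species B | x) = 0.0944074 / 0.195354 ≈ 0.4833

0.4833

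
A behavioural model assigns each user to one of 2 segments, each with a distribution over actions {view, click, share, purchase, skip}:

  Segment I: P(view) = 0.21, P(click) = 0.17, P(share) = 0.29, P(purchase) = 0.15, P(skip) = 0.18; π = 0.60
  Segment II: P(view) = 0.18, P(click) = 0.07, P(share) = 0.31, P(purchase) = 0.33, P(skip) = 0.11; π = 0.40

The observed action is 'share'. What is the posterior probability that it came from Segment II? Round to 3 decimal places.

Posterior ∝ prior × likelihood, so P(k | x) ∝ P(Z=k) f_k(x); normalise over all components.
Categorical probabilities:
  f_I = P(share | comp) = 0.29
  f_II = P(share | comp) = 0.31
Weight by the priors:
  P(Z=I)·f_I = 0.60 × 0.29 = 0.174
  P(Z=II)·f_II = 0.40 × 0.31 = 0.124
Evidence: 0.174 + 0.124 = 0.298
So the posterior for Segment II is 0.124 / 0.298 ≈ 0.416.

0.416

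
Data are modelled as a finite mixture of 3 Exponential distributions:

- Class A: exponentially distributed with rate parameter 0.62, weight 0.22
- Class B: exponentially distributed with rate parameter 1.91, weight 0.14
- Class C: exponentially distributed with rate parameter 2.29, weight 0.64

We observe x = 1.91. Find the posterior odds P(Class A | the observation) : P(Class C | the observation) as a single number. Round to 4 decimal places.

2.2598

Since P(k|x) ∝ w_k f_k(x), the posterior odds are w_i f_i(x) / (w_j f_j(x)).
Exponential densities:
  p_A = 0.62·e^(−0.62·1.91) = 0.62·e^(−1.1842) = 0.189714
  p_B = 1.91·e^(−1.91·1.91) = 1.91·e^(−3.6481) = 0.0497375
  p_C = 2.29·e^(−2.29·1.91) = 2.29·e^(−4.3739) = 0.0288586
Odds = (0.22/0.64) × (0.189714/0.0288586) = 0.34375 × 6.57393 ≈ 2.2598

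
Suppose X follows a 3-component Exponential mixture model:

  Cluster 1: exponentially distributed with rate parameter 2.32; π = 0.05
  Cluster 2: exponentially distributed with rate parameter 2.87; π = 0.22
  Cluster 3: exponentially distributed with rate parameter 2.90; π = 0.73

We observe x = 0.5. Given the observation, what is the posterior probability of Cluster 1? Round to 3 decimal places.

The responsibility of component k is w_k f_k(x) divided by Σ_j w_j f_j(x).
Exponential densities:
  f_1 = 0.727288
  f_2 = 0.683391
  f_3 = 0.680254
Weight by the priors:
  w_1·f_1 = 0.05 × 0.727288 = 0.0363644
  w_2·f_2 = 0.22 × 0.683391 = 0.150346
  w_3·f_3 = 0.73 × 0.680254 = 0.496585
Denominator: 0.0363644 + 0.150346 + 0.496585 = 0.683296
P(Cluster 1 | 0.5) = 0.0363644 / 0.683296 ≈ 0.053

0.053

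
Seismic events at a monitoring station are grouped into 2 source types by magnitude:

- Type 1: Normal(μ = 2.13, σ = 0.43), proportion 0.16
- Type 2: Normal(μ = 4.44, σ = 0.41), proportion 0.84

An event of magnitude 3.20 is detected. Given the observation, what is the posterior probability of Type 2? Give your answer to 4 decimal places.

By Bayes' theorem, P(k | x) = P(Z=k) f_k(x) / Σ_j P(Z=j) f_j(x).
Evaluate each component's likelihood at the observed value:
  f_1 = (1/(0.43·√(2π)))·exp(−(3.20−2.13)²/(2·0.43²)) = 0.927773·exp(-3.09600) = 0.041963
  f_2 = (1/(0.41·√(2π)))·exp(−(3.20−4.44)²/(2·0.41²)) = 0.973030·exp(-4.57347) = 0.0100437
Multiply by the mixture weights:
  P(Z=1)·f_1 = 0.16 × 0.041963 = 0.00671408
  P(Z=2)·f_2 = 0.84 × 0.0100437 = 0.00843672
Denominator: 0.00671408 + 0.00843672 = 0.0151508
Responsibility of Type 2: 0.00843672 / 0.0151508 ≈ 0.5568

0.5568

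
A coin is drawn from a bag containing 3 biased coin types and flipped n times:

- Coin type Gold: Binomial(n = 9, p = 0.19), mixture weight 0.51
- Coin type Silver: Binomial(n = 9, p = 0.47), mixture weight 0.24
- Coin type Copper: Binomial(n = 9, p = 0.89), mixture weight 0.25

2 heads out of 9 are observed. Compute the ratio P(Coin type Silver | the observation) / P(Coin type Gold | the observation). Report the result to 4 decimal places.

0.1479

The posterior odds equal the prior odds times the likelihood ratio: (P(Z=i)/P(Z=j))·(f_i(x)/f_j(x)).
Binomial probabilities:
  f_Gold = 0.297307
  f_Silver = 0.0934177
  f_Copper = 5.55688e-06
Posterior odds = (P(Z=Silver)·f_Silver) / (P(Z=Gold)·f_Gold) = (0.24·0.0934177) / (0.51·0.297307) = 0.0224203 / 0.151626 ≈ 0.1479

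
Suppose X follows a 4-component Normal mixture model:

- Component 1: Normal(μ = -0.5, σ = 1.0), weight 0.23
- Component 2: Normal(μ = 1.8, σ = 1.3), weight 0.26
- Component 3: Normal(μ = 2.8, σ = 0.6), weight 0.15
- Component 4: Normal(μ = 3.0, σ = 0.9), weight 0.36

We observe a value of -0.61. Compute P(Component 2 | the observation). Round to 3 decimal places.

P(component k | x) = w_k·f_k(x) / marginal(x), where marginal(x) = Σ_j w_j·f_j(x).
Evaluate each component's likelihood at the observed value:
  p_1 = (1/(1.0·√(2π)))·exp(−(-0.61−-0.5)²/(2·1.0²)) = 0.398942·exp(-0.00605) = 0.396536
  p_2 = (1/(1.3·√(2π)))·exp(−(-0.61−1.8)²/(2·1.3²)) = 0.306879·exp(-1.71837) = 0.0550411
  p_3 = (1/(0.6·√(2π)))·exp(−(-0.61−2.8)²/(2·0.6²)) = 0.664904·exp(-16.15014) = 6.43936e-08
  p_4 = (1/(0.9·√(2π)))·exp(−(-0.61−3.0)²/(2·0.9²)) = 0.443269·exp(-8.04451) = 0.000142227
Unnormalised posteriors:
  w_1·p_1 = 0.23 × 0.396536 = 0.0912033
  w_2·p_2 = 0.26 × 0.0550411 = 0.0143107
  w_3·p_3 = 0.15 × 6.43936e-08 = 9.65904e-09
  w_4·p_4 = 0.36 × 0.000142227 = 5.12018e-05
Normaliser: 0.0912033 + 0.0143107 + 9.65904e-09 + 5.12018e-05 = 0.105565
Responsibility of Component 2: 0.0143107 / 0.105565 ≈ 0.136

0.136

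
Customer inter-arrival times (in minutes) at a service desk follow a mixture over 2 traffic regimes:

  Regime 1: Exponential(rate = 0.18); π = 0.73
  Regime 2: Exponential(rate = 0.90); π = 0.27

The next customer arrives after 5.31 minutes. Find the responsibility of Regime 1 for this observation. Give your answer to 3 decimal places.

P(component k | x) = π_k·f_k(x) / marginal(x), where marginal(x) = Σ_j π_j·f_j(x).
Evaluate each component's likelihood at the observed value:
  p_1 = 0.18·e^(−0.18·5.31) = 0.18·e^(−0.9558) = 0.0692108
  p_2 = 0.90·e^(−0.90·5.31) = 0.90·e^(−4.7790) = 0.00756396
Prior × likelihood for each component:
  π_1·p_1 = 0.73 × 0.0692108 = 0.0505239
  π_2·p_2 = 0.27 × 0.00756396 = 0.00204227
Marginal: 0.0505239 + 0.00204227 = 0.0525661
P(Regime 1 | the observation) = 0.0505239 / 0.0525661 ≈ 0.961

0.961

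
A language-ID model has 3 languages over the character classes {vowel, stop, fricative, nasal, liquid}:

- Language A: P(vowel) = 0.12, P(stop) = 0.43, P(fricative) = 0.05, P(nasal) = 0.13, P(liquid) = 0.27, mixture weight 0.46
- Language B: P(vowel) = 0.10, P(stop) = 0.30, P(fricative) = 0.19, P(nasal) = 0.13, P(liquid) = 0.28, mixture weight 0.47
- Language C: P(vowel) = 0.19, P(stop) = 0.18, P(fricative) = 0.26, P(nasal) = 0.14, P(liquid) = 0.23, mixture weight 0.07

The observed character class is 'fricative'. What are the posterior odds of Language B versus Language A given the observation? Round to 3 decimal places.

3.883

Only the two components matter; the odds are (P(Z=i) f_i(x)) / (P(Z=j) f_j(x)).
Component likelihoods at x = 'fricative':
  L_A = P(fricative | comp) = 0.05
  L_B = P(fricative | comp) = 0.19
  L_C = P(fricative | comp) = 0.26
Posterior odds = (P(Z=B)·L_B) / (P(Z=A)·L_A) = (0.47·0.19) / (0.46·0.05) = 0.0893 / 0.023 ≈ 3.883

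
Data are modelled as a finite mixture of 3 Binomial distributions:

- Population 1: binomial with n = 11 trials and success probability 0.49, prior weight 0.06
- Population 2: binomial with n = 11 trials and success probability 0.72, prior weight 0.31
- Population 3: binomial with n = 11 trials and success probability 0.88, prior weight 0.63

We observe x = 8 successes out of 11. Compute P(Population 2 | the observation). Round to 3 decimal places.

Apply Bayes' rule: the posterior for each component is proportional to its prior times its likelihood at x.
Binomial probabilities:
  p_1 = C(11,8)·0.49^8·0.51^3 = 165·0.00332329·0.132651 = 0.0727383
  p_2 = C(11,8)·0.72^8·0.28^3 = 165·0.0722204·0.021952 = 0.261588
  p_3 = C(11,8)·0.88^8·0.12^3 = 165·0.359635·0.001728 = 0.102539
Multiply by the mixture weights:
  w_1·p_1 = 0.06 × 0.0727383 = 0.0043643
  w_2·p_2 = 0.31 × 0.261588 = 0.0810923
  w_3·p_3 = 0.63 × 0.102539 = 0.0645996
Marginal: 0.0043643 + 0.0810923 + 0.0645996 = 0.150056
P(Population 2 | 8 successes out of 11) ≈ 0.540

0.540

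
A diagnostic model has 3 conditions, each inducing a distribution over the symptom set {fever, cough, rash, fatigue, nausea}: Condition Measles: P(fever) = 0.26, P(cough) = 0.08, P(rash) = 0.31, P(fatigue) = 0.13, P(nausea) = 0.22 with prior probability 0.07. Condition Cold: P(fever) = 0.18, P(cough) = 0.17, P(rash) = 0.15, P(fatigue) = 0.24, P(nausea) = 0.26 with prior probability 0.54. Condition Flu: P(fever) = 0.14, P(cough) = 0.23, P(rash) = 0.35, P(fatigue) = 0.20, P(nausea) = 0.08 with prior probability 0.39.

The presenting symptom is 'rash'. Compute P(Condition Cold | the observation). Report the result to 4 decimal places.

0.3386

By Bayes' theorem, P(k | x) = π_k f_k(x) / Σ_j π_j f_j(x).
Evaluate each component's likelihood at the observed value:
  L_Measles = 0.31
  L_Cold = 0.15
  L_Flu = 0.35
Multiply by the mixture weights:
  π_Measles·L_Measles = 0.07 × 0.31 = 0.0217
  π_Cold·L_Cold = 0.54 × 0.15 = 0.081
  π_Flu·L_Flu = 0.39 × 0.35 = 0.1365
Evidence: 0.0217 + 0.081 + 0.1365 = 0.2392
P(Condition Cold | the observation) = 0.081 / 0.2392 ≈ 0.3386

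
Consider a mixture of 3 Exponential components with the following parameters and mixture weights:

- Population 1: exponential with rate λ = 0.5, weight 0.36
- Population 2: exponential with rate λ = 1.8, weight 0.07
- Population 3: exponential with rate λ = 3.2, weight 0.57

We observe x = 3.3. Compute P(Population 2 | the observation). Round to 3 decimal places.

0.009

Posterior ∝ prior × likelihood, so P(k | x) ∝ w_k f_k(x); normalise over all components.
Evaluate each component's likelihood at the observed value:
  L_1 = 0.5·e^(−0.5·3.3) = 0.5·e^(−1.6500) = 0.096025
  L_2 = 1.8·e^(−1.8·3.3) = 1.8·e^(−5.9400) = 0.00473765
  L_3 = 3.2·e^(−3.2·3.3) = 3.2·e^(−10.5600) = 8.29851e-05
Prior × likelihood for each component:
  w_1·L_1 = 0.36 × 0.096025 = 0.034569
  w_2·L_2 = 0.07 × 0.00473765 = 0.000331636
  w_3·L_3 = 0.57 × 8.29851e-05 = 4.73015e-05
Denominator: 0.034569 + 0.000331636 + 4.73015e-05 = 0.0349479
So the posterior for Population 2 is 0.000331636 / 0.0349479 ≈ 0.009.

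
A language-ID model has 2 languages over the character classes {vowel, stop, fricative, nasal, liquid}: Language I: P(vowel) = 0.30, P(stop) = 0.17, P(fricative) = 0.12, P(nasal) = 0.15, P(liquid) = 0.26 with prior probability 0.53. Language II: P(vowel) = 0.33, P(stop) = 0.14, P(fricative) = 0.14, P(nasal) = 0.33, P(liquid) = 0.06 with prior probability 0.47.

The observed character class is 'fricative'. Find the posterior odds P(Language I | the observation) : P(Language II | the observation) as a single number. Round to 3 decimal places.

The posterior odds equal the prior odds times the likelihood ratio: (P(Z=i)/P(Z=j))·(f_i(x)/f_j(x)).
Categorical probabilities:
  p_I = P(fricative | comp) = 0.12
  p_II = P(fricative | comp) = 0.14
Posterior odds = (P(Z=I)·p_I) / (P(Z=II)·p_II) = (0.53·0.12) / (0.47·0.14) = 0.0636 / 0.0658 ≈ 0.967

0.967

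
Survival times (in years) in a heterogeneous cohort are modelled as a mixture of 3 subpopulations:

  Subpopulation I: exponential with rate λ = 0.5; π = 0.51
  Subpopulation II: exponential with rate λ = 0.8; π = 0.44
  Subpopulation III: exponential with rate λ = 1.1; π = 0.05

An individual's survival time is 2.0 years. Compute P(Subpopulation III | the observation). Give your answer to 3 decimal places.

By Bayes' theorem, P(k | x) = P(Z=k) f_k(x) / Σ_j P(Z=j) f_j(x).
Component likelihoods at x = 2.0 years:
  L_I = 0.18394
  L_II = 0.161517
  L_III = 0.121883
Multiply by the mixture weights:
  P(Z=I)·L_I = 0.51 × 0.18394 = 0.0938093
  P(Z=II)·L_II = 0.44 × 0.161517 = 0.0710676
  P(Z=III)·L_III = 0.05 × 0.121883 = 0.00609417
Marginal: 0.0938093 + 0.0710676 + 0.00609417 = 0.170971
P(Subpopulation III | 2.0 years) ≈ 0.036

0.036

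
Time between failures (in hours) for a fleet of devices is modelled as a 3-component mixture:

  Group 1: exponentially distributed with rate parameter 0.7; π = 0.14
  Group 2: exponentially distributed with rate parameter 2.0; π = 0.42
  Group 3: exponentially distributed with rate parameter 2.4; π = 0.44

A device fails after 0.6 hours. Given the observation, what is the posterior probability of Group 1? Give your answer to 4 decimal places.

P(component k | x) = π_k·f_k(x) / marginal(x), where marginal(x) = Σ_j π_j·f_j(x).
Exponential densities:
  p_1 = 0.459933
  p_2 = 0.602388
  p_3 = 0.568627
Multiply by the mixture weights:
  π_1·p_1 = 0.14 × 0.459933 = 0.0643906
  π_2·p_2 = 0.42 × 0.602388 = 0.253003
  π_3·p_3 = 0.44 × 0.568627 = 0.250196
Marginal: 0.0643906 + 0.253003 + 0.250196 = 0.567589
Responsibility of Group 1: 0.0643906 / 0.567589 ≈ 0.1134

0.1134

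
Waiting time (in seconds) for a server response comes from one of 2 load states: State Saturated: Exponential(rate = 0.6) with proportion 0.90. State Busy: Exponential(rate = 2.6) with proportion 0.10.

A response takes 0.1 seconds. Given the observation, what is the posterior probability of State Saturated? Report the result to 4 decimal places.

0.7173

The responsibility of component k is P(Z=k) f_k(x) divided by Σ_j P(Z=j) f_j(x).
Exponential densities:
  L_Saturated = 0.565059
  L_Busy = 2.00473
Unnormalised posteriors:
  P(Z=Saturated)·L_Saturated = 0.90 × 0.565059 = 0.508553
  P(Z=Busy)·L_Busy = 0.10 × 2.00473 = 0.200473
Normaliser: 0.508553 + 0.200473 = 0.709026
Responsibility of State Saturated: 0.508553 / 0.709026 ≈ 0.7173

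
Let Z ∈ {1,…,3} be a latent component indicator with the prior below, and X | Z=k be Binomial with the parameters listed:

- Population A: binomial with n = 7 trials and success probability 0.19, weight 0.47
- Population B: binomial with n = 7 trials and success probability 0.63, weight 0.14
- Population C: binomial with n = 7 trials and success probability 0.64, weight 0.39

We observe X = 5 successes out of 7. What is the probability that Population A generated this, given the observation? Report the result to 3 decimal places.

0.010

Posterior ∝ prior × likelihood, so P(k | x) ∝ w_k f_k(x); normalise over all components.
Binomial probabilities:
  p_A = C(7,5)·0.19^5·0.81^2 = 21·0.00024761·0.6561 = 0.00341159
  p_B = C(7,5)·0.63^5·0.37^2 = 21·0.0992437·0.1369 = 0.285316
  p_C = C(7,5)·0.64^5·0.36^2 = 21·0.107374·0.1296 = 0.29223
Unnormalised posteriors:
  w_A·p_A = 0.47 × 0.00341159 = 0.00160345
  w_B·p_B = 0.14 × 0.285316 = 0.0399442
  w_C·p_C = 0.39 × 0.29223 = 0.11397
Marginal: 0.00160345 + 0.0399442 + 0.11397 = 0.155517
P(Population A | x) ≈ 0.010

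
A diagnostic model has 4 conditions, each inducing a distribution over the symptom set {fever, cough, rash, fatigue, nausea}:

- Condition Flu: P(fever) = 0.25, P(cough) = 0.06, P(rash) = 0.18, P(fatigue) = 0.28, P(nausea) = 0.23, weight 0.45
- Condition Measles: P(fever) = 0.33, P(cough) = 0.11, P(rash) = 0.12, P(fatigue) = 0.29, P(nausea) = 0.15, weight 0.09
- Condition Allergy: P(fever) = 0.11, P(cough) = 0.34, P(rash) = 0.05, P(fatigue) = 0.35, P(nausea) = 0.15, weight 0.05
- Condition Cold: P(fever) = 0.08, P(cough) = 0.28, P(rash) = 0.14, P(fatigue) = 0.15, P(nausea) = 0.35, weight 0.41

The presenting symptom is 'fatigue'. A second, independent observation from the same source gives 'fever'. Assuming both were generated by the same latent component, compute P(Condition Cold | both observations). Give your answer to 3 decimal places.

0.105

The responsibility of component k is P(Z=k) f_k(x) divided by Σ_j P(Z=j) f_j(x).
Since both observations come from the same component, the likelihood for component k is f_k(x₁)·f_k(x₂).
  L_Flu = [P(fatigue | comp) = 0.28] × [0.25] = 0.07
  L_Measles = [P(fatigue | comp) = 0.29] × [0.33] = 0.0957
  L_Allergy = [P(fatigue | comp) = 0.35] × [0.11] = 0.0385
  L_Cold = [P(fatigue | comp) = 0.15] × [0.08] = 0.012
Prior × likelihood for each component:
  P(Z=Flu)·L_Flu = 0.45 × 0.07 = 0.0315
  P(Z=Measles)·L_Measles = 0.09 × 0.0957 = 0.008613
  P(Z=Allergy)·L_Allergy = 0.05 × 0.0385 = 0.001925
  P(Z=Cold)·L_Cold = 0.41 × 0.012 = 0.00492
Normaliser: 0.0315 + 0.008613 + 0.001925 + 0.00492 = 0.046958
P(Condition Cold | data) ≈ 0.105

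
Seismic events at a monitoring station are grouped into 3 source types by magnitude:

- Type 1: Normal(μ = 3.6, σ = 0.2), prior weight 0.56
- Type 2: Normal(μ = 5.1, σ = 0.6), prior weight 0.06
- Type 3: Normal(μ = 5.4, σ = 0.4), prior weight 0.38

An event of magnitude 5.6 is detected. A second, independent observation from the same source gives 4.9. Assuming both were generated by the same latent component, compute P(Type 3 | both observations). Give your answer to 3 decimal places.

0.896

P(component k | x) = π_k·f_k(x) / marginal(x), where marginal(x) = Σ_j π_j·f_j(x).
Since both observations come from the same component, the likelihood for component k is f_k(x₁)·f_k(x₂).
  L_1 = [3.8473e-22] × [1.33478e-09] = 5.13529e-31
  L_2 = [0.469853] × [0.628972] = 0.295524
  L_3 = [0.880163] × [0.456623] = 0.401903
Multiply by the mixture weights:
  π_1·L_1 = 0.56 × 5.13529e-31 = 2.87576e-31
  π_2·L_2 = 0.06 × 0.295524 = 0.0177315
  π_3·L_3 = 0.38 × 0.401903 = 0.152723
Denominator: 2.87576e-31 + 0.0177315 + 0.152723 = 0.170454
P(Type 3 | data) ≈ 0.896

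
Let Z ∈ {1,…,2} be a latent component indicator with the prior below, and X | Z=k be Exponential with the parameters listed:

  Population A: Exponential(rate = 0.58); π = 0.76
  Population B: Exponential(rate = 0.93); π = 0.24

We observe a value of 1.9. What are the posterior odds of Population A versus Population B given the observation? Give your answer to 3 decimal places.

Since P(k|x) ∝ P(Z=k) f_k(x), the posterior odds are P(Z=i) f_i(x) / (P(Z=j) f_j(x)).
Exponential densities:
  L_A = 0.58·e^(−0.58·1.9) = 0.58·e^(−1.1020) = 0.192679
  L_B = 0.93·e^(−0.93·1.9) = 0.93·e^(−1.7670) = 0.158886
Posterior odds = (P(Z=A)·L_A) / (P(Z=B)·L_B) = (0.76·0.192679) / (0.24·0.158886) = 0.146436 / 0.0381325 ≈ 3.840

3.840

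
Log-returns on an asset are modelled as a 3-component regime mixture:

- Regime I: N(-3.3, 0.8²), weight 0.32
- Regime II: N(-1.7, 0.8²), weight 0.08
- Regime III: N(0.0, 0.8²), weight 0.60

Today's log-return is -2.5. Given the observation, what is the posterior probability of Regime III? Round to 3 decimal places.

0.018

P(component k | x) = P(Z=k)·f_k(x) / marginal(x), where marginal(x) = Σ_j P(Z=j)·f_j(x).
Normal densities:
  f_I = 0.302463
  f_II = 0.302463
  f_III = 0.00377782
Prior × likelihood for each component:
  P(Z=I)·f_I = 0.32 × 0.302463 = 0.0967883
  P(Z=II)·f_II = 0.08 × 0.302463 = 0.0241971
  P(Z=III)·f_III = 0.60 × 0.00377782 = 0.00226669
Denominator: 0.0967883 + 0.0241971 + 0.00226669 = 0.123252
P(Regime III | -2.5) = 0.00226669 / 0.123252 ≈ 0.018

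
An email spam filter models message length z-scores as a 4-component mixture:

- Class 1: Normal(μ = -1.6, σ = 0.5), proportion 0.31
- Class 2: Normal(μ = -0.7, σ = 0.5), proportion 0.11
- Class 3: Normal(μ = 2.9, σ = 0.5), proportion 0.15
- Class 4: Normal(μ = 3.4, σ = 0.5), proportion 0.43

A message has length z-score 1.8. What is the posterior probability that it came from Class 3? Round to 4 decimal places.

Posterior ∝ prior × likelihood, so P(k | x) ∝ w_k f_k(x); normalise over all components.
Normal densities:
  f_1 = 7.26192e-11
  f_2 = 2.97344e-06
  f_3 = 0.0709492
  f_4 = 0.00476818
Prior × likelihood for each component:
  w_1·f_1 = 0.31 × 7.26192e-11 = 2.2512e-11
  w_2·f_2 = 0.11 × 2.97344e-06 = 3.27078e-07
  w_3·f_3 = 0.15 × 0.0709492 = 0.0106424
  w_4·f_4 = 0.43 × 0.00476818 = 0.00205032
Evidence: 2.2512e-11 + 3.27078e-07 + 0.0106424 + 0.00205032 = 0.012693
P(Class 3 | 1.8) = 0.0106424 / 0.012693 ≈ 0.8384

0.8384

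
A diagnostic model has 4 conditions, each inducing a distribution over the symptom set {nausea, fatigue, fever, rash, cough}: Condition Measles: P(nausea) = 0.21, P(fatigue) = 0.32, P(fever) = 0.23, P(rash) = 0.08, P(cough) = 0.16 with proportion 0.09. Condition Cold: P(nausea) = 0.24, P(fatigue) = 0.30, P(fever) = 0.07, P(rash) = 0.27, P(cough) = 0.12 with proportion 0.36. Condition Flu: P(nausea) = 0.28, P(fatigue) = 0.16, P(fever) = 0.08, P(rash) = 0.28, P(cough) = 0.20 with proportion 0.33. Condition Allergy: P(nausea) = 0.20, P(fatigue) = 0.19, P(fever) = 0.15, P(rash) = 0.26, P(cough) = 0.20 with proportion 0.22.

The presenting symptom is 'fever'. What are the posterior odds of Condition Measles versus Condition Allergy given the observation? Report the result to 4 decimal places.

0.6273

Since P(k|x) ∝ P(Z=k) f_k(x), the posterior odds are P(Z=i) f_i(x) / (P(Z=j) f_j(x)).
Component likelihoods at x = 'fever':
  f_Measles = 0.23
  f_Cold = 0.07
  f_Flu = 0.08
  f_Allergy = 0.15
Posterior odds = (P(Z=Measles)·f_Measles) / (P(Z=Allergy)·f_Allergy) = (0.09·0.23) / (0.22·0.15) = 0.0207 / 0.033 ≈ 0.6273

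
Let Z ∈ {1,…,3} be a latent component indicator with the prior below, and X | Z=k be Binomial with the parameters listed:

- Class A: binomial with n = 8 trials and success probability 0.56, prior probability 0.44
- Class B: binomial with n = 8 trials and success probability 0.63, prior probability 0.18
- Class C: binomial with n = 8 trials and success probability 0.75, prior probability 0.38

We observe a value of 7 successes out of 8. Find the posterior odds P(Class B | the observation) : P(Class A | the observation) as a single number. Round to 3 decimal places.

0.785

Posterior odds = (w_i f_i(x)) / (w_j f_j(x)); the normalising sum cancels.
Binomial probabilities:
  f_A = C(8,7)·0.56^7·0.44^1 = 8·0.0172709·0.44 = 0.0607937
  f_B = C(8,7)·0.63^7·0.37^1 = 8·0.0393898·0.37 = 0.116594
  f_C = C(8,7)·0.75^7·0.25^1 = 8·0.133484·0.25 = 0.266968
0.0209869 / 0.0267492 ≈ 0.785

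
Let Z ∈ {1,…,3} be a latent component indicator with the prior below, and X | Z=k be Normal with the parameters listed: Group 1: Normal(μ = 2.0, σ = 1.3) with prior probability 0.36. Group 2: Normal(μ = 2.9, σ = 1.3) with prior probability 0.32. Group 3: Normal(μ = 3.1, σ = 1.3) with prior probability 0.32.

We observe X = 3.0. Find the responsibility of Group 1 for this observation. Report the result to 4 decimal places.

Posterior ∝ prior × likelihood, so P(k | x) ∝ π_k f_k(x); normalise over all components.
Component likelihoods at x = 3.0:
  L_1 = (1/(1.3·√(2π)))·exp(−(3.0−2.0)²/(2·1.3²)) = 0.306879·exp(-0.29586) = 0.228285
  L_2 = (1/(1.3·√(2π)))·exp(−(3.0−2.9)²/(2·1.3²)) = 0.306879·exp(-0.00296) = 0.305972
  L_3 = (1/(1.3·√(2π)))·exp(−(3.0−3.1)²/(2·1.3²)) = 0.306879·exp(-0.00296) = 0.305972
Weight by the priors:
  π_1·L_1 = 0.36 × 0.228285 = 0.0821826
  π_2·L_2 = 0.32 × 0.305972 = 0.0979111
  π_3·L_3 = 0.32 × 0.305972 = 0.0979111
Normaliser: 0.0821826 + 0.0979111 + 0.0979111 = 0.278005
Responsibility of Group 1: 0.0821826 / 0.278005 ≈ 0.2956

0.2956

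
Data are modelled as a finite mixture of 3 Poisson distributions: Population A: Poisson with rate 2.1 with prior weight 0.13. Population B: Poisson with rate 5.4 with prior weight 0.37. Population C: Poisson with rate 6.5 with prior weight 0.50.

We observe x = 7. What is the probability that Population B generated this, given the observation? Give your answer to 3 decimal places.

Apply Bayes' rule: the posterior for each component is proportional to its prior times its likelihood at x.
Evaluate each component's likelihood at the observed value:
  f_A = e^(−2.1)·2.1^7/7! = 0.00437609
  f_B = e^(−5.4)·5.4^7/7! = 0.119987
  f_C = e^(−6.5)·6.5^7/7! = 0.146234
Multiply by the mixture weights:
  P(Z=A)·f_A = 0.13 × 0.00437609 = 0.000568892
  P(Z=B)·f_B = 0.37 × 0.119987 = 0.0443953
  P(Z=C)·f_C = 0.50 × 0.146234 = 0.0731171
Marginal: 0.000568892 + 0.0443953 + 0.0731171 = 0.118081
So the posterior for Population B is 0.0443953 / 0.118081 ≈ 0.376.

0.376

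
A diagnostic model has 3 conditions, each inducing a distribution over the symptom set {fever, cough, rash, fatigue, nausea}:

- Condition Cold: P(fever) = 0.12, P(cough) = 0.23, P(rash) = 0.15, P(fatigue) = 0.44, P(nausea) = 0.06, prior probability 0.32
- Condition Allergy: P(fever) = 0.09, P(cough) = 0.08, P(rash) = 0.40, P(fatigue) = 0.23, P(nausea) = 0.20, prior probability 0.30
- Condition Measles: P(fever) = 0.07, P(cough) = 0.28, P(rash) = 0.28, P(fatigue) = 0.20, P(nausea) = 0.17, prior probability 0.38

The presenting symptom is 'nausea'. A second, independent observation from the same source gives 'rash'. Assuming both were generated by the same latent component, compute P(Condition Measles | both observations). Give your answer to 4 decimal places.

0.4022

Posterior ∝ prior × likelihood, so P(k | x) ∝ π_k f_k(x); normalise over all components.
Since both observations come from the same component, the likelihood for component k is f_k(x₁)·f_k(x₂).
  L_Cold = [0.06] × [0.15] = 0.009
  L_Allergy = [0.2] × [0.4] = 0.08
  L_Measles = [0.17] × [0.28] = 0.0476
Prior × likelihood for each component:
  π_Cold·L_Cold = 0.32 × 0.009 = 0.00288
  π_Allergy·L_Allergy = 0.30 × 0.08 = 0.024
  π_Measles·L_Measles = 0.38 × 0.0476 = 0.018088
Denominator: 0.00288 + 0.024 + 0.018088 = 0.044968
Responsibility of Condition Measles: 0.018088 / 0.044968 ≈ 0.4022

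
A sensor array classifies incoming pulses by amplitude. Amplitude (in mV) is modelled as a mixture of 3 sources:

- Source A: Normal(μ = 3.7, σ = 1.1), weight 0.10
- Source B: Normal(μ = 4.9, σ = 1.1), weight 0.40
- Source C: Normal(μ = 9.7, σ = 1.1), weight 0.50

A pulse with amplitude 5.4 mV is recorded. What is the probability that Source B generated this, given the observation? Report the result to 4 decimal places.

0.9220

Posterior ∝ prior × likelihood, so P(k | x) ∝ P(Z=k) f_k(x); normalise over all components.
Component likelihoods at x = 5.4 mV:
  p_A = (1/(1.1·√(2π)))·exp(−(5.4−3.7)²/(2·1.1²)) = 0.362675·exp(-1.19421) = 0.109869
  p_B = (1/(1.1·√(2π)))·exp(−(5.4−4.9)²/(2·1.1²)) = 0.362675·exp(-0.10331) = 0.327079
  p_C = (1/(1.1·√(2π)))·exp(−(5.4−9.7)²/(2·1.1²)) = 0.362675·exp(-7.64050) = 0.000174298
Multiply by the mixture weights:
  P(Z=A)·p_A = 0.10 × 0.109869 = 0.0109869
  P(Z=B)·p_B = 0.40 × 0.327079 = 0.130831
  P(Z=C)·p_C = 0.50 × 0.000174298 = 8.7149e-05
Denominator: 0.0109869 + 0.130831 + 8.7149e-05 = 0.141906
Responsibility of Source B: 0.130831 / 0.141906 ≈ 0.9220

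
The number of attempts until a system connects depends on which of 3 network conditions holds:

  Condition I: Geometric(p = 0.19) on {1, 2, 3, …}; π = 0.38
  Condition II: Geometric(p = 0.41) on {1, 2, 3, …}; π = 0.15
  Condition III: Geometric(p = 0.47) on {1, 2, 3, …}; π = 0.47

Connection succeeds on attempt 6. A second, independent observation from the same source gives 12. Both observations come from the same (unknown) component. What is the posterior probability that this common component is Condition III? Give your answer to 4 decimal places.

P(component k | x) = w_k·f_k(x) / marginal(x), where marginal(x) = Σ_j w_j·f_j(x).
Since both observations come from the same component, the likelihood for component k is f_k(x₁)·f_k(x₂).
  L_I = [0.19·(1−0.19)^5 = 0.19·0.348678 = 0.0662489] × [0.0187106] = 0.00123956
  L_II = [0.41·(1−0.41)^5 = 0.41·0.0714924 = 0.0293119] × [0.00123639] = 3.6241e-05
  L_III = [0.47·(1−0.47)^5 = 0.47·0.0418195 = 0.0196552] × [0.000435645] = 8.56268e-06
Multiply by the mixture weights:
  w_I·L_I = 0.38 × 0.00123956 = 0.000471033
  w_II·L_II = 0.15 × 3.6241e-05 = 5.43615e-06
  w_III·L_III = 0.47 × 8.56268e-06 = 4.02446e-06
Marginal: 0.000471033 + 5.43615e-06 + 4.02446e-06 = 0.000480493
Responsibility of Condition III: 4.02446e-06 / 0.000480493 ≈ 0.0084

0.0084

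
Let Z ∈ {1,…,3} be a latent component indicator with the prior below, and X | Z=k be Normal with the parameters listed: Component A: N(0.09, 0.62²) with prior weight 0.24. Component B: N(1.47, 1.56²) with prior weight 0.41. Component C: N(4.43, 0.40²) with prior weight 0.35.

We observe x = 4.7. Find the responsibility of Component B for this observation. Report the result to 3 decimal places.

0.042

By Bayes' theorem, P(k | x) = P(Z=k) f_k(x) / Σ_j P(Z=j) f_j(x).
Component likelihoods at x = 4.7:
  L_A = (1/(0.62·√(2π)))·exp(−(4.7−0.09)²/(2·0.62²)) = 0.643455·exp(-27.64321) = 6.3566e-13
  L_B = (1/(1.56·√(2π)))·exp(−(4.7−1.47)²/(2·1.56²)) = 0.255732·exp(-2.14351) = 0.0299827
  L_C = (1/(0.40·√(2π)))·exp(−(4.7−4.43)²/(2·0.40²)) = 0.997356·exp(-0.22781) = 0.794168
Multiply by the mixture weights:
  P(Z=A)·L_A = 0.24 × 6.3566e-13 = 1.52558e-13
  P(Z=B)·L_B = 0.41 × 0.0299827 = 0.0122929
  P(Z=C)·L_C = 0.35 × 0.794168 = 0.277959
Sum: 1.52558e-13 + 0.0122929 + 0.277959 = 0.290252
P(Component B | x) ≈ 0.042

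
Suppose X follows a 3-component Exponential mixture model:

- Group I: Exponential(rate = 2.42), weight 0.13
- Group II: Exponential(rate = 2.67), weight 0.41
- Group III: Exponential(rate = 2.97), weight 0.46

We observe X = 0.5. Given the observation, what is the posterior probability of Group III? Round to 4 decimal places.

0.4476

The responsibility of component k is π_k f_k(x) divided by Σ_j π_j f_j(x).
Exponential densities:
  p_I = 0.721637
  p_II = 0.702632
  p_III = 0.672712
Multiply by the mixture weights:
  π_I·p_I = 0.13 × 0.721637 = 0.0938129
  π_II·p_II = 0.41 × 0.702632 = 0.288079
  π_III·p_III = 0.46 × 0.672712 = 0.309447
Evidence: 0.0938129 + 0.288079 + 0.309447 = 0.69134
Responsibility of Group III: 0.309447 / 0.69134 ≈ 0.4476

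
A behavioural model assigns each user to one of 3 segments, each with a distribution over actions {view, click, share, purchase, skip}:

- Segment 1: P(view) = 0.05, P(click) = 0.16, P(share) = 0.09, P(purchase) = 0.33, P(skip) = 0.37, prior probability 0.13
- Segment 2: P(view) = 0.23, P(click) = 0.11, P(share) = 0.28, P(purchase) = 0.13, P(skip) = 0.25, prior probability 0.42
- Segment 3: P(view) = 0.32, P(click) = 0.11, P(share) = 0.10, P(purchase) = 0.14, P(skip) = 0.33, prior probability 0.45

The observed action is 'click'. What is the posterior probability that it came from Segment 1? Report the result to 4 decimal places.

0.1785

Apply Bayes' rule: the posterior for each component is proportional to its prior times its likelihood at x.
Component likelihoods at x = 'click':
  p_1 = 0.16
  p_2 = 0.11
  p_3 = 0.11
Multiply by the mixture weights:
  w_1·p_1 = 0.13 × 0.16 = 0.0208
  w_2·p_2 = 0.42 × 0.11 = 0.0462
  w_3·p_3 = 0.45 × 0.11 = 0.0495
Normaliser: 0.0208 + 0.0462 + 0.0495 = 0.1165
P(Segment 1 | data) = 0.0208 / 0.1165 ≈ 0.1785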